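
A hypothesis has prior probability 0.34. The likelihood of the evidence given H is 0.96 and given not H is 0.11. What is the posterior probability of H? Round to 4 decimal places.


Using Bayes' theorem:
P(E) = 0.34 * 0.96 + 0.66 * 0.11
P(E) = 0.399
P(H|E) = (0.34 * 0.96) / 0.399 = 0.818

0.818


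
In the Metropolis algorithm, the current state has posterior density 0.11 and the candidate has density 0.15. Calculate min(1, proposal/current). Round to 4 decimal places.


Ratio = 0.15/0.11 = 1.3636
Acceptance probability = min(1, 1.3636)
= 1.0

1.0


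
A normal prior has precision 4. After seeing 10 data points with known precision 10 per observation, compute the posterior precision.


In the conjugate normal model, precisions add:
tau_posterior = tau_prior + n * tau_data
= 4 + 10*10 = 104

104


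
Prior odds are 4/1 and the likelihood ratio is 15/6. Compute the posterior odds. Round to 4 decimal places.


Posterior odds = prior odds * likelihood ratio
= (4/1) * (15/6)
= 60 / 6
= 10.0

10.0


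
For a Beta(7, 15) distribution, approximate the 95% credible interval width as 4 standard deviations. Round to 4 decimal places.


Variance of Beta(a,b) = ab / ((a+b)^2 * (a+b+1))
= 7*15 / ((22)^2 * 23)
= 0.0094
SD = sqrt(0.0094) = 0.0971
Width = 4 * SD = 0.3885

0.3885


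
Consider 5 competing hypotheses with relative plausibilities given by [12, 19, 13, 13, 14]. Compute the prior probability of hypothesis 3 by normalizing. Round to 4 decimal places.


Sum of weights = 12 + 19 + 13 + 13 + 14 = 71
Normalized prior for H3 = 13 / 71
= 0.1831

0.1831


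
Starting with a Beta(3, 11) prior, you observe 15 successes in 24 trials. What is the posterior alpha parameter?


For a Beta-Binomial conjugate model:
Posterior alpha = prior alpha + number of successes
= 3 + 15 = 18

18


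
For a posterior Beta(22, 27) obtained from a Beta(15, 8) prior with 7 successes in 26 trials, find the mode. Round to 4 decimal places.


Mode = (alpha - 1) / (alpha + beta - 2)
= 21 / 47
= 0.4468

0.4468


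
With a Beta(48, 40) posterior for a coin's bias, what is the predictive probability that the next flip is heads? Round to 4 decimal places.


The predictive probability equals the posterior mean.
P(next = heads) = alpha / (alpha + beta)
= 48 / 88 = 0.5455

0.5455


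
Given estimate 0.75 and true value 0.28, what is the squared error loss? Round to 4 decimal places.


Squared error = (estimate - true)^2
Difference = 0.47
Loss = 0.47^2 = 0.2209

0.2209


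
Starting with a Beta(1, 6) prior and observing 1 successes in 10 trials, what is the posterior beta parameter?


Posterior beta = prior beta + failures
Failures = 10 - 1 = 9
beta_post = 6 + 9 = 15

15


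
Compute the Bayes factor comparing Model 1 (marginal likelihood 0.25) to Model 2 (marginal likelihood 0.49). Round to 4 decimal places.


BF12 = marginal likelihood of M1 / marginal likelihood of M2
= 0.25/0.49
= 0.5102

0.5102


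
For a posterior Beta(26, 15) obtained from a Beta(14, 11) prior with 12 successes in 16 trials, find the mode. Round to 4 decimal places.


Mode = (alpha - 1) / (alpha + beta - 2)
= 25 / 39
= 0.641

0.641


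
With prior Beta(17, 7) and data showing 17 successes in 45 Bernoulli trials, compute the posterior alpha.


Conjugate update: alpha_posterior = alpha_prior + k
= 17 + 17 = 34

34


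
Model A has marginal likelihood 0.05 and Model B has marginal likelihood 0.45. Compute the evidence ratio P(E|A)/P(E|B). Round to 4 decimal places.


Evidence ratio = P(E|A) / P(E|B)
= 0.05 / 0.45
= 0.1111

0.1111


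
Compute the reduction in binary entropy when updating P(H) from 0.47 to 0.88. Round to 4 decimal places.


H_before = -p*log2(p) - (1-p)*log2(1-p) for p=0.47: 0.9974
H_after for p=0.88: 0.5294
Reduction = 0.9974 - 0.5294 = 0.468

0.468


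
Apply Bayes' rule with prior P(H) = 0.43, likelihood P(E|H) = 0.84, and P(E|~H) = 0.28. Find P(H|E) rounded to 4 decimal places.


Step 1: Compute marginal P(E) = P(E|H)P(H) + P(E|~H)P(~H)
= 0.84*0.43 + 0.28*0.57 = 0.5208
Step 2: P(H|E) = P(E|H)P(H)/P(E) = 0.3612/0.5208
= 0.6935

0.6935


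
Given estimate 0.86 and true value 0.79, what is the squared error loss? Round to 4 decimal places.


Squared error = (estimate - true)^2
Difference = 0.07
Loss = 0.07^2 = 0.0049

0.0049


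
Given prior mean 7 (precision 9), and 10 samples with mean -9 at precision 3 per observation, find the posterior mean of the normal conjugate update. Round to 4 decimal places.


The posterior mean is a precision-weighted average of prior and data.
Post. prec. = 9 + 30 = 39
Post. mean = (63 + -270)/39 = -207/39 = -5.3077

-5.3077


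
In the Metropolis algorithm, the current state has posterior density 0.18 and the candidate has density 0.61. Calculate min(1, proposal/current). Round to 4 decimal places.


Ratio = 0.61/0.18 = 3.3889
Acceptance probability = min(1, 3.3889)
= 1.0

1.0


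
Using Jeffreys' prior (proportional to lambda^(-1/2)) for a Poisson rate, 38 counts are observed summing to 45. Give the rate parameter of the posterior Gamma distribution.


Conjugate update: Gamma(prior_shape + S, prior_rate + n).
Prior shape = 0.5, prior rate = 0.
Posterior rate = 0 + n = 38

38.0


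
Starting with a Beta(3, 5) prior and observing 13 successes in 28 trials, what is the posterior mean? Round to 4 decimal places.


Posterior parameters: alpha = 3 + 13 = 16
beta = 5 + 15 = 20
Posterior mean = alpha / (alpha + beta) = 16 / 36
= 0.4444

0.4444


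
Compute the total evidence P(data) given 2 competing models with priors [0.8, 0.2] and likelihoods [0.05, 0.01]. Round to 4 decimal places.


Marginal likelihood = sum P(model_i) * P(data|model_i)
Model 1: 0.8 * 0.05 = 0.04
Model 2: 0.2 * 0.01 = 0.002
Total = 0.042

0.042


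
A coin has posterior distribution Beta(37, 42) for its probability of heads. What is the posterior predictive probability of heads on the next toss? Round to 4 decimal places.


Posterior predictive = E[theta] = alpha/(alpha+beta)
= 37/79
= 0.4684

0.4684


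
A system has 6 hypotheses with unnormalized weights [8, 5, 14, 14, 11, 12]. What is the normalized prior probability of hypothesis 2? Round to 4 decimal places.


The normalized prior is the weight divided by the total.
Total weight = 64
P(H2) = 5 / 64 = 0.0781

0.0781


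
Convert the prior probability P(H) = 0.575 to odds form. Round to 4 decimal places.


P(not H) = 1 - 0.575 = 0.425
Odds = 0.575 / 0.425 = 1.3529

1.3529


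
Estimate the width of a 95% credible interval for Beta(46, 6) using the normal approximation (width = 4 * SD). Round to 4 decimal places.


For Beta(a,b): Var = ab/((a+b)^2(a+b+1))
Var = 0.0019, SD = 0.0439
Approximate 95% CI width = 4 * 0.0439 = 0.1755

0.1755


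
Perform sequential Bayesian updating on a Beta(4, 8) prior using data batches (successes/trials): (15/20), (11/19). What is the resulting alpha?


Accumulate successes: 26
Posterior alpha = prior alpha + sum of successes
= 4 + 26 = 30

30


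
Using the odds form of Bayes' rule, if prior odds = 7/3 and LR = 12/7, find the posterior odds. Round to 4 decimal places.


Bayes' rule in odds form: posterior odds = prior odds * LR
= (7 * 12) / (3 * 7)
= 84/21 = 4.0

4.0


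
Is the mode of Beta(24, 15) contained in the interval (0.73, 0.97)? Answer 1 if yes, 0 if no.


Mode = (a-1)/(a+b-2) = 23/37 = 0.6216
Interval: (0.73, 0.97)
Contains mode? 0

0


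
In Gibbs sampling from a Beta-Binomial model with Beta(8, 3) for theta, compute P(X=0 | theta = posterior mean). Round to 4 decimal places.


Posterior mean = alpha/(alpha+beta) = 8/11 = 0.7273
P(X=0|theta=mean) = 1 - theta = 0.2727

0.2727


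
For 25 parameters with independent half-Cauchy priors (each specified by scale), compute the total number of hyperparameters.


A half-Cauchy prior has 1 hyperparameter per parameter.
Total = 25 * 1 = 25

25


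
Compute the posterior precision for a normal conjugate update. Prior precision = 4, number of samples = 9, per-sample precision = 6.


tau_post = tau_0 + n * tau
= 4 + 9 * 6 = 58

58


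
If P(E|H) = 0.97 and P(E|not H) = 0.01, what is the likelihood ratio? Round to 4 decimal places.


Likelihood ratio = P(E|H) / P(E|not H)
= 0.97 / 0.01
= 97.0

97.0


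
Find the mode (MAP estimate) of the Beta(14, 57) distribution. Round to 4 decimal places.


For Beta(a,b) with a,b > 1:
Mode = (a-1)/(a+b-2) = (14-1)/(71-2)
= 13/69 = 0.1884

0.1884


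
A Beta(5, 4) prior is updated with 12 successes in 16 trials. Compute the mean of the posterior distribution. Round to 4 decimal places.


After update: Beta(17, 8)
Mean = 17 / (17 + 8) = 17 / 25
= 0.68

0.68


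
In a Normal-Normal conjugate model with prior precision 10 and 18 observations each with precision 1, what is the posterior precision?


Posterior precision = prior precision + n * observation precision
= 10 + 18 * 1
= 10 + 18 = 28

28


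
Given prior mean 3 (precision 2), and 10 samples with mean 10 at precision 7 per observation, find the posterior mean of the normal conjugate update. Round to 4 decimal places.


The posterior mean is a precision-weighted average of prior and data.
Post. prec. = 2 + 70 = 72
Post. mean = (6 + 700)/72 = 706/72 = 9.8056

9.8056


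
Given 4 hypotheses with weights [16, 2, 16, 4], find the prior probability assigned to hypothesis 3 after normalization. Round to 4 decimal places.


To normalize, divide each weight by the sum of all weights.
Sum = 38
Prior(H3) = 16/38 = 0.4211

0.4211


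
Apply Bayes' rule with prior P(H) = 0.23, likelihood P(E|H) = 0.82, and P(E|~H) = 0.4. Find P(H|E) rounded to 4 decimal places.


Step 1: Compute marginal P(E) = P(E|H)P(H) + P(E|~H)P(~H)
= 0.82*0.23 + 0.4*0.77 = 0.4966
Step 2: P(H|E) = P(E|H)P(H)/P(E) = 0.1886/0.4966
= 0.3798

0.3798


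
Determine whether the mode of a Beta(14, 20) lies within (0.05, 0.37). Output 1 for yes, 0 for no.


First find the mode: (a-1)/(a+b-2) = 0.4062
Is 0.4062 in (0.05, 0.37)? 0

0


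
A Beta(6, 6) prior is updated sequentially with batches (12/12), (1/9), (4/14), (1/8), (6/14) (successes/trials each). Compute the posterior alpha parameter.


Sequential conjugate updating is equivalent to a single batch update.
Total successes across all batches = 24
alpha_posterior = alpha_prior + total_successes = 6 + 24
= 30

30


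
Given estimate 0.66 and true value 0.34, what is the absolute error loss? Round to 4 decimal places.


Absolute error = |estimate - true|
= |0.32| = 0.32

0.32


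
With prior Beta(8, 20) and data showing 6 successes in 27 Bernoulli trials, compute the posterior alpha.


Conjugate update: alpha_posterior = alpha_prior + k
= 8 + 6 = 14

14


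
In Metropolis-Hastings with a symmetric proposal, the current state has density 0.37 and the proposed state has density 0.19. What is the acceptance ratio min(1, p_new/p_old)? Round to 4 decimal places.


Ratio = p_new / p_old = 0.19 / 0.37 = 0.5135
Acceptance = min(1, 0.5135) = 0.5135

0.5135


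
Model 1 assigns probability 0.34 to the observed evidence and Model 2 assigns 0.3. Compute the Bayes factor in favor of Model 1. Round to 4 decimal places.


BF = P(data|M1) / P(data|M2)
= 0.34 / 0.3 = 1.1333

1.1333


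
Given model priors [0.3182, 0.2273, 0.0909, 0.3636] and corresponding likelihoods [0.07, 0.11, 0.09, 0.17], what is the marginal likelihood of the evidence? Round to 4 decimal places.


P(E) = sum_i P(M_i) P(E|M_i)
= 0.0223 + 0.025 + 0.0082 + 0.0618
= 0.1173

0.1173


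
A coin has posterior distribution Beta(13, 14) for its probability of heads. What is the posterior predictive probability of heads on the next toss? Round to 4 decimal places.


Posterior predictive = E[theta] = alpha/(alpha+beta)
= 13/27
= 0.4815

0.4815


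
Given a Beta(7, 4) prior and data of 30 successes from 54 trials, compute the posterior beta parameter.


Number of failures = 54 - 30 = 24
Posterior beta = 4 + 24 = 28

28


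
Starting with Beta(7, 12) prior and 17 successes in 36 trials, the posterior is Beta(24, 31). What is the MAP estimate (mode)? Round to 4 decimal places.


The mode of Beta(a, b) when a > 1 and b > 1 is (a-1)/(a+b-2)
= (24 - 1) / (24 + 31 - 2)
= 23 / 53
= 0.434

0.434


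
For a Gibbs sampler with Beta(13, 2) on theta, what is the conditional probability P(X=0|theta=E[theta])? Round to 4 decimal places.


E[theta] = 13/(13+2) = 0.8667
P(X=0|theta) = 1 - theta = 0.1333

0.1333


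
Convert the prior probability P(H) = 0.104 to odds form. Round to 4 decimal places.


P(not H) = 1 - 0.104 = 0.896
Odds = 0.104 / 0.896 = 0.1161

0.1161


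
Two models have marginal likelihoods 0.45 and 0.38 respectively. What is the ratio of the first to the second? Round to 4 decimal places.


Evidence ratio = 0.45 / 0.38
= 1.1842

1.1842


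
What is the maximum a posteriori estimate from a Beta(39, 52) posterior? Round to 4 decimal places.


The MAP estimate equals the mode of the distribution.
Mode of Beta(a,b) = (a-1)/(a+b-2)
= 38/89
= 0.427

0.427


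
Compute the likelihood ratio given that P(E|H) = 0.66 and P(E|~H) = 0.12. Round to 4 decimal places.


LR = P(E|H) / P(E|~H)
= 0.66 / 0.12 = 5.5

5.5


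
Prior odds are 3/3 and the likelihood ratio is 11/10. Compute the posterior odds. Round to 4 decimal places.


Posterior odds = prior odds * likelihood ratio
= (3/3) * (11/10)
= 33 / 30
= 1.1

1.1


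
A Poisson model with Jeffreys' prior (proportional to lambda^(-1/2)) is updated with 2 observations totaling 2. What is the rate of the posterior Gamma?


Posterior = Gamma(0.5 + S, n)
= Gamma(0.5 + 2, 2)
Posterior rate = 0 + n = 2

2.0


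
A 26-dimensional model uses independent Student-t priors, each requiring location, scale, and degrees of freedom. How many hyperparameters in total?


Per parameter: 3 (location, scale, and degrees of freedom).
Total = 26 * 3 = 78

78


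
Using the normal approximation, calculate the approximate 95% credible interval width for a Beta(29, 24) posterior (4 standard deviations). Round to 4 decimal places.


Var(Beta) = 29*24/(53^2 * 54) = 0.0046
SD = 0.0677
Width ~ 4*SD = 0.271

0.271


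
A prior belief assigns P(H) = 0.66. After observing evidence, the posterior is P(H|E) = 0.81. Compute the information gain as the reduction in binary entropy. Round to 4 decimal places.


H(prior) = -0.66*log2(0.66) - 0.34*log2(0.34)
= 0.9248
H(post) = -0.81*log2(0.81) - 0.19*log2(0.19)
= 0.7015
IG = 0.9248 - 0.7015 = 0.2233

0.2233


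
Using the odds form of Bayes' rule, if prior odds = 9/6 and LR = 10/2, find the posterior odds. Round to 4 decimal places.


Bayes' rule in odds form: posterior odds = prior odds * LR
= (9 * 10) / (6 * 2)
= 90/12 = 7.5

7.5


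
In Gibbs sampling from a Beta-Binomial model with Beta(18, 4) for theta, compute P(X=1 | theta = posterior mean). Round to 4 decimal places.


Posterior mean = alpha/(alpha+beta) = 18/22 = 0.8182
P(X=1|theta=mean) = theta = 0.8182

0.8182


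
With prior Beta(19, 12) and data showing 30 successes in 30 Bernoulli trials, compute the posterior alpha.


Conjugate update: alpha_posterior = alpha_prior + k
= 19 + 30 = 49

49


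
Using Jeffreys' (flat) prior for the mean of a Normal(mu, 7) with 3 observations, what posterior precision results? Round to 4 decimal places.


Flat prior means prior precision is 0.
Posterior precision = n / sigma^2 = 3/7 = 0.4286

0.4286


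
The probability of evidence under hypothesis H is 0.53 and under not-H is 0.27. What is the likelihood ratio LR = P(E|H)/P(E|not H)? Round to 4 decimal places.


LR = 0.53 / 0.27
= 1.963

1.963


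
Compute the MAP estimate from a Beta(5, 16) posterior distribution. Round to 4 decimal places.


MAP = mode of Beta distribution
= (alpha - 1)/(alpha + beta - 2)
= (5-1)/(5+16-2)
= 4/19 = 0.2105

0.2105


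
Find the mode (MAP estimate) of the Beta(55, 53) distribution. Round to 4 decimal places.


For Beta(a,b) with a,b > 1:
Mode = (a-1)/(a+b-2) = (55-1)/(108-2)
= 54/106 = 0.5094

0.5094


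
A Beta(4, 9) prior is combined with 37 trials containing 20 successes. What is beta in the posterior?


In conjugate updating:
beta_posterior = beta_prior + (n - k)
= 9 + (37 - 20)
= 9 + 17 = 26

26


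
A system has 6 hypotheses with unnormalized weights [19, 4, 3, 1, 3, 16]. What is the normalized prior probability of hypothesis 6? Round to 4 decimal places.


The normalized prior is the weight divided by the total.
Total weight = 46
P(H6) = 16 / 46 = 0.3478

0.3478


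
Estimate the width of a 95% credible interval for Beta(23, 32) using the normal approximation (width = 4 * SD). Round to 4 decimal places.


For Beta(a,b): Var = ab/((a+b)^2(a+b+1))
Var = 0.0043, SD = 0.0659
Approximate 95% CI width = 4 * 0.0659 = 0.2637

0.2637


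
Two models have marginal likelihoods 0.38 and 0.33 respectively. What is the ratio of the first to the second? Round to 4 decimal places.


Evidence ratio = 0.38 / 0.33
= 1.1515

1.1515


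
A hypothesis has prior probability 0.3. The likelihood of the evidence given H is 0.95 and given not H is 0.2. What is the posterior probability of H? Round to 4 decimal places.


Using Bayes' theorem:
P(E) = 0.3 * 0.95 + 0.7 * 0.2
P(E) = 0.425
P(H|E) = (0.3 * 0.95) / 0.425 = 0.6706

0.6706


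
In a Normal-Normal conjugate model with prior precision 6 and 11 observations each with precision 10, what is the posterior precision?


Posterior precision = prior precision + n * observation precision
= 6 + 11 * 10
= 6 + 110 = 116

116


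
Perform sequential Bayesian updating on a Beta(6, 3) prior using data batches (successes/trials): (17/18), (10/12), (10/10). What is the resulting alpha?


Accumulate successes: 37
Posterior alpha = prior alpha + sum of successes
= 6 + 37 = 43

43


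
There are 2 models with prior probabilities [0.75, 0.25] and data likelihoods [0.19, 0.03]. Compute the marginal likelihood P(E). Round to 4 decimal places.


P(E) = sum over models of P(M_i) * P(E|M_i)
= 0.75*0.19 + 0.25*0.03
= 0.15

0.15


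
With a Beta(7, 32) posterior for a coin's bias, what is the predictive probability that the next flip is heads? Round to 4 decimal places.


The predictive probability equals the posterior mean.
P(next = heads) = alpha / (alpha + beta)
= 7 / 39 = 0.1795

0.1795


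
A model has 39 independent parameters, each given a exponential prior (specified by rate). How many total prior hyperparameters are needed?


Each exponential prior needs 1 hyperparameter (rate).
Total = 1 * 39 = 39

39


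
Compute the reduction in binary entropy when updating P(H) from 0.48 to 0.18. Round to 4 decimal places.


H_before = -p*log2(p) - (1-p)*log2(1-p) for p=0.48: 0.9988
H_after for p=0.18: 0.6801
Reduction = 0.9988 - 0.6801 = 0.3188

0.3188


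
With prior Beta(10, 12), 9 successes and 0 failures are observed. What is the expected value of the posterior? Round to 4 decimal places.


Posterior = Beta(19, 12)
E[theta] = alpha/(alpha+beta)
= 19/31 = 0.6129

0.6129


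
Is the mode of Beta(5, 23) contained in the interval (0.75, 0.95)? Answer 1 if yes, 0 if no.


Mode = (a-1)/(a+b-2) = 4/26 = 0.1538
Interval: (0.75, 0.95)
Contains mode? 0

0


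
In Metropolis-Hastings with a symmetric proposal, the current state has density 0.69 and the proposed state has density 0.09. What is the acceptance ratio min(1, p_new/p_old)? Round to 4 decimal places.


Ratio = p_new / p_old = 0.09 / 0.69 = 0.1304
Acceptance = min(1, 0.1304) = 0.1304

0.1304


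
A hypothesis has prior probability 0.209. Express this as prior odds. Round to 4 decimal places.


Odds = P(H) / P(not H) = 0.209 / 0.791
= 0.2642

0.2642


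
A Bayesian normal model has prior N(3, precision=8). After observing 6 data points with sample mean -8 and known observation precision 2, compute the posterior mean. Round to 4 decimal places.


Posterior mean = (prior_precision * prior_mean + n * data_precision * data_mean) / (prior_precision + n * data_precision)
Numerator = 8*3 + 6*2*-8 = -72
Denominator = 8 + 6*2 = 20
Posterior mean = -3.6

-3.6


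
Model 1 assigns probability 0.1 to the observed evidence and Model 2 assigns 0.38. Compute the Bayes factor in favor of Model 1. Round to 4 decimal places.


BF = P(data|M1) / P(data|M2)
= 0.1 / 0.38 = 0.2632

0.2632


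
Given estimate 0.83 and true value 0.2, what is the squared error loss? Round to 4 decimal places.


Squared error = (estimate - true)^2
Difference = 0.63
Loss = 0.63^2 = 0.3969

0.3969


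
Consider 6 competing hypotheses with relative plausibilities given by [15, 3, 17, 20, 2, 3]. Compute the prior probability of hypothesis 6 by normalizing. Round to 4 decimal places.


Sum of weights = 15 + 3 + 17 + 20 + 2 + 3 = 60
Normalized prior for H6 = 3 / 60
= 0.05

0.05


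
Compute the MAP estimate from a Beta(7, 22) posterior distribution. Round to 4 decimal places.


MAP = mode of Beta distribution
= (alpha - 1)/(alpha + beta - 2)
= (7-1)/(7+22-2)
= 6/27 = 0.2222

0.2222


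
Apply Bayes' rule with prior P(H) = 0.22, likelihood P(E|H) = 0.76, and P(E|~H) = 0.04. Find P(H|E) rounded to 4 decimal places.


Step 1: Compute marginal P(E) = P(E|H)P(H) + P(E|~H)P(~H)
= 0.76*0.22 + 0.04*0.78 = 0.1984
Step 2: P(H|E) = P(E|H)P(H)/P(E) = 0.1672/0.1984
= 0.8427

0.8427


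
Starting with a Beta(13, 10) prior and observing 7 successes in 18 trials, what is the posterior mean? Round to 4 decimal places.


Posterior parameters: alpha = 13 + 7 = 20
beta = 10 + 11 = 21
Posterior mean = alpha / (alpha + beta) = 20 / 41
= 0.4878

0.4878


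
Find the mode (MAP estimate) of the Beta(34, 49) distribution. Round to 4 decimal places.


For Beta(a,b) with a,b > 1:
Mode = (a-1)/(a+b-2) = (34-1)/(83-2)
= 33/81 = 0.4074

0.4074


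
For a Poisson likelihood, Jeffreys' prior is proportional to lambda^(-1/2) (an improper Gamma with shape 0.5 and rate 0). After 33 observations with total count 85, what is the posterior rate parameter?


Jeffreys' prior for Poisson is proportional to lambda^(-1/2).
Posterior is Gamma(0.5 + S, 0 + n) = Gamma(0.5 + 85, 33).
Posterior rate = 0 + n = 33

33.0


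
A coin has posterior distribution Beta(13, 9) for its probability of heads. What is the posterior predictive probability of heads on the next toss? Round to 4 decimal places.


Posterior predictive = E[theta] = alpha/(alpha+beta)
= 13/22
= 0.5909

0.5909


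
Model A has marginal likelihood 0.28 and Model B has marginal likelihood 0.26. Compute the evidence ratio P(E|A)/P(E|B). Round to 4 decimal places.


Evidence ratio = P(E|A) / P(E|B)
= 0.28 / 0.26
= 1.0769

1.0769


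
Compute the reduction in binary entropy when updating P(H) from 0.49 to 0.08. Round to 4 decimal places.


H_before = -p*log2(p) - (1-p)*log2(1-p) for p=0.49: 0.9997
H_after for p=0.08: 0.4022
Reduction = 0.9997 - 0.4022 = 0.5975

0.5975


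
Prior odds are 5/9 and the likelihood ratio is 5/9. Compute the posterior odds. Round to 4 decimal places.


Posterior odds = prior odds * likelihood ratio
= (5/9) * (5/9)
= 25 / 81
= 0.3086

0.3086


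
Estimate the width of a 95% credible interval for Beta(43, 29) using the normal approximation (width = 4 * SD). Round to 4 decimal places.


For Beta(a,b): Var = ab/((a+b)^2(a+b+1))
Var = 0.0033, SD = 0.0574
Approximate 95% CI width = 4 * 0.0574 = 0.2296

0.2296


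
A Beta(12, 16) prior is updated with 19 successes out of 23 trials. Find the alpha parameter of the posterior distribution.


In the Beta-Binomial conjugate update:
alpha_post = alpha_prior + successes
= 12 + 19
= 31

31


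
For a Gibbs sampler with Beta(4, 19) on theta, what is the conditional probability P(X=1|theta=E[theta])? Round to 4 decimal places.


E[theta] = 4/(4+19) = 0.1739
P(X=1|theta) = theta = 0.1739

0.1739


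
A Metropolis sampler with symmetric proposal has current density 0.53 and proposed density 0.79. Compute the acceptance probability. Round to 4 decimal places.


For symmetric proposals, acceptance = min(1, pi(x*)/pi(x))
= min(1, 0.79/0.53)
= min(1, 1.4906) = 1.0

1.0


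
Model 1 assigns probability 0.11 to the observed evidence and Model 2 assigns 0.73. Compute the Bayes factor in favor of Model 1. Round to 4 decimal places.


BF = P(data|M1) / P(data|M2)
= 0.11 / 0.73 = 0.1507

0.1507


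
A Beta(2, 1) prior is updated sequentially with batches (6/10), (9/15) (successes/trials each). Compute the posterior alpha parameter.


Sequential conjugate updating is equivalent to a single batch update.
Total successes across all batches = 15
alpha_posterior = alpha_prior + total_successes = 2 + 15
= 17

17


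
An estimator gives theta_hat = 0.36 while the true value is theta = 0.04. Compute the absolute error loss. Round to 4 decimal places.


The absolute error loss is |theta_hat - theta|
= |0.36 - 0.04|
= 0.32

0.32


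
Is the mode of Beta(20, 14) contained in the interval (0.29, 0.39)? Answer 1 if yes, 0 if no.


Mode = (a-1)/(a+b-2) = 19/32 = 0.5938
Interval: (0.29, 0.39)
Contains mode? 0

0


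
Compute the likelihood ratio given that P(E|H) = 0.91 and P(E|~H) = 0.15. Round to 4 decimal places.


LR = P(E|H) / P(E|~H)
= 0.91 / 0.15 = 6.0667

6.0667


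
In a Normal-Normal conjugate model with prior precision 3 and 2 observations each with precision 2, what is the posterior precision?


Posterior precision = prior precision + n * observation precision
= 3 + 2 * 2
= 3 + 4 = 7

7


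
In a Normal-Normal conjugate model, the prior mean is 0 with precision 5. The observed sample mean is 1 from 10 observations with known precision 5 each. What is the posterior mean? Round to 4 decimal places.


Posterior precision = tau0 + n*tau = 5 + 10*5 = 55
Posterior mean = (tau0*mu0 + n*tau*xbar) / posterior_precision
= (5*0 + 10*5*1) / 55
= 50 / 55 = 0.9091

0.9091


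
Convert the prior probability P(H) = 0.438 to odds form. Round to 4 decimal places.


P(not H) = 1 - 0.438 = 0.562
Odds = 0.438 / 0.562 = 0.7794

0.7794


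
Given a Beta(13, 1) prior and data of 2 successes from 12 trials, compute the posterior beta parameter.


Number of failures = 12 - 2 = 10
Posterior beta = 1 + 10 = 11

11


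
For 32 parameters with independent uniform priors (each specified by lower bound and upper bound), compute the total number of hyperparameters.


A uniform prior has 2 hyperparameters per parameter.
Total = 32 * 2 = 64

64


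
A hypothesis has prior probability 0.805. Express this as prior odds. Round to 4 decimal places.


Odds = P(H) / P(not H) = 0.805 / 0.195
= 4.1282

4.1282


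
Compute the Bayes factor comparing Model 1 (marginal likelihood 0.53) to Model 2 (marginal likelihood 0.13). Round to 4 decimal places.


BF12 = marginal likelihood of M1 / marginal likelihood of M2
= 0.53/0.13
= 4.0769

4.0769


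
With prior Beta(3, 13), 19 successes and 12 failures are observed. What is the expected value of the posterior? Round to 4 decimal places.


Posterior = Beta(22, 25)
E[theta] = alpha/(alpha+beta)
= 22/47 = 0.4681

0.4681


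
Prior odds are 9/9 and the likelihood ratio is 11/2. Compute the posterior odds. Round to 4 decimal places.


Posterior odds = prior odds * likelihood ratio
= (9/9) * (11/2)
= 99 / 18
= 5.5

5.5


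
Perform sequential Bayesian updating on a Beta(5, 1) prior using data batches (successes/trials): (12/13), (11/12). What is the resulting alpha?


Accumulate successes: 23
Posterior alpha = prior alpha + sum of successes
= 5 + 23 = 28

28


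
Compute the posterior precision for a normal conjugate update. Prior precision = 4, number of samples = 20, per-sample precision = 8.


tau_post = tau_0 + n * tau
= 4 + 20 * 8 = 164

164


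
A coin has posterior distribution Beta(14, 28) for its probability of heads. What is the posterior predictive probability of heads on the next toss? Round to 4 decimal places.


Posterior predictive = E[theta] = alpha/(alpha+beta)
= 14/42
= 0.3333

0.3333


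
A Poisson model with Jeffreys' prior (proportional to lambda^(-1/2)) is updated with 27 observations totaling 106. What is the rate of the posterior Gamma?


Posterior = Gamma(0.5 + S, n)
= Gamma(0.5 + 106, 27)
Posterior rate = 0 + n = 27

27.0


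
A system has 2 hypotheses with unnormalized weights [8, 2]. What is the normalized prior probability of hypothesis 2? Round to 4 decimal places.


The normalized prior is the weight divided by the total.
Total weight = 10
P(H2) = 2 / 10 = 0.2

0.2


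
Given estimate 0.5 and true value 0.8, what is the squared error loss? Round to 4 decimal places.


Squared error = (estimate - true)^2
Difference = -0.3
Loss = -0.3^2 = 0.09

0.09


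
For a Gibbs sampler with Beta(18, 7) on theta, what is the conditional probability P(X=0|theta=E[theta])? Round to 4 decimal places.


E[theta] = 18/(18+7) = 0.72
P(X=0|theta) = 1 - theta = 0.28

0.28


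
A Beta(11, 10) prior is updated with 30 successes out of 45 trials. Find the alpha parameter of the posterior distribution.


In the Beta-Binomial conjugate update:
alpha_post = alpha_prior + successes
= 11 + 30
= 41

41


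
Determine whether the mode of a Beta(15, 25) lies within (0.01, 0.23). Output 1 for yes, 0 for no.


First find the mode: (a-1)/(a+b-2) = 0.3684
Is 0.3684 in (0.01, 0.23)? 0

0


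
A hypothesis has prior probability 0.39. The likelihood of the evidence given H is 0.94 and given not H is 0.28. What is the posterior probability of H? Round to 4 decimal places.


Using Bayes' theorem:
P(E) = 0.39 * 0.94 + 0.61 * 0.28
P(E) = 0.5374
P(H|E) = (0.39 * 0.94) / 0.5374 = 0.6822

0.6822


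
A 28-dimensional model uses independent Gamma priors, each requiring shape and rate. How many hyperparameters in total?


Per parameter: 2 (shape and rate).
Total = 28 * 2 = 56

56


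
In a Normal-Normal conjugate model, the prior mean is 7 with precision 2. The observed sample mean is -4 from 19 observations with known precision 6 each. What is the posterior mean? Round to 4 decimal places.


Posterior precision = tau0 + n*tau = 2 + 19*6 = 116
Posterior mean = (tau0*mu0 + n*tau*xbar) / posterior_precision
= (2*7 + 19*6*-4) / 116
= -442 / 116 = -3.8103

-3.8103


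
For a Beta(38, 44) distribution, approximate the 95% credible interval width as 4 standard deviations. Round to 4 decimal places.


Variance of Beta(a,b) = ab / ((a+b)^2 * (a+b+1))
= 38*44 / ((82)^2 * 83)
= 0.003
SD = sqrt(0.003) = 0.0547
Width = 4 * SD = 0.2189

0.2189


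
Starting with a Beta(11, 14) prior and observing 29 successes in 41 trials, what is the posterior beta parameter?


Posterior beta = prior beta + failures
Failures = 41 - 29 = 12
beta_post = 14 + 12 = 26

26


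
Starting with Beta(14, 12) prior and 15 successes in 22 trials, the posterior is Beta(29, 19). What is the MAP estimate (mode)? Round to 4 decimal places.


The mode of Beta(a, b) when a > 1 and b > 1 is (a-1)/(a+b-2)
= (29 - 1) / (29 + 19 - 2)
= 28 / 46
= 0.6087

0.6087


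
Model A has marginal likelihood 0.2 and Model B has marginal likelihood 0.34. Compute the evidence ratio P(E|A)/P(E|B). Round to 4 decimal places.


Evidence ratio = P(E|A) / P(E|B)
= 0.2 / 0.34
= 0.5882

0.5882


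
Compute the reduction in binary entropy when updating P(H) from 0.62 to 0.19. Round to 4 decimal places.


H_before = -p*log2(p) - (1-p)*log2(1-p) for p=0.62: 0.958
H_after for p=0.19: 0.7015
Reduction = 0.958 - 0.7015 = 0.2566

0.2566


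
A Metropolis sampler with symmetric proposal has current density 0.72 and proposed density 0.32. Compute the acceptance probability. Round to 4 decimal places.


For symmetric proposals, acceptance = min(1, pi(x*)/pi(x))
= min(1, 0.32/0.72)
= min(1, 0.4444) = 0.4444

0.4444


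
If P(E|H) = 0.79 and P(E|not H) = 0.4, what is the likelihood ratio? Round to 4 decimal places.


Likelihood ratio = P(E|H) / P(E|not H)
= 0.79 / 0.4
= 1.975

1.975


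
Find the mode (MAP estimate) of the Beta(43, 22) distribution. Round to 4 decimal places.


For Beta(a,b) with a,b > 1:
Mode = (a-1)/(a+b-2) = (43-1)/(65-2)
= 42/63 = 0.6667

0.6667


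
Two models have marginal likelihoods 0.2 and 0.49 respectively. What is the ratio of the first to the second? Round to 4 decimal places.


Evidence ratio = 0.2 / 0.49
= 0.4082

0.4082


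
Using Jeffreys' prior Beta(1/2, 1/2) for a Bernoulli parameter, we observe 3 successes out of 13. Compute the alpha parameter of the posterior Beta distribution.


Conjugate update: Beta(0.5 + k, 0.5 + n - k).
k = 3, n - k = 10
Posterior alpha = 0.5 + k = 0.5 + 3 = 3.5

3.5


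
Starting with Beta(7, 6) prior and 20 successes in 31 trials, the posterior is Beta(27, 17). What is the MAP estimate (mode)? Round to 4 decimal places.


The mode of Beta(a, b) when a > 1 and b > 1 is (a-1)/(a+b-2)
= (27 - 1) / (27 + 17 - 2)
= 26 / 42
= 0.619

0.619


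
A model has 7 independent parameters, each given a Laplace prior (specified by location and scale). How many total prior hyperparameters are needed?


Each Laplace prior needs 2 hyperparameters (location and scale).
Total = 2 * 7 = 14

14


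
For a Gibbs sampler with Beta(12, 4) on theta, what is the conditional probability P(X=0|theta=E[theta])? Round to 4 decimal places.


E[theta] = 12/(12+4) = 0.75
P(X=0|theta) = 1 - theta = 0.25

0.25


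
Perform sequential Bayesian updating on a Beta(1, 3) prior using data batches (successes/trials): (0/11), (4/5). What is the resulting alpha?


Accumulate successes: 4
Posterior alpha = prior alpha + sum of successes
= 1 + 4 = 5

5


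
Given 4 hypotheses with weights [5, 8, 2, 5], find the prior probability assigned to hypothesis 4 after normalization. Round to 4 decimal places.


To normalize, divide each weight by the sum of all weights.
Sum = 20
Prior(H4) = 5/20 = 0.25

0.25


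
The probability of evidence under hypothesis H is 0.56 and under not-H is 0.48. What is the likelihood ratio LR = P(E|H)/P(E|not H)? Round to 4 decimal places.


LR = 0.56 / 0.48
= 1.1667

1.1667


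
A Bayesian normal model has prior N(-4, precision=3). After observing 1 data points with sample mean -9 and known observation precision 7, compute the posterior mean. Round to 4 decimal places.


Posterior mean = (prior_precision * prior_mean + n * data_precision * data_mean) / (prior_precision + n * data_precision)
Numerator = 3*-4 + 1*7*-9 = -75
Denominator = 3 + 1*7 = 10
Posterior mean = -7.5

-7.5


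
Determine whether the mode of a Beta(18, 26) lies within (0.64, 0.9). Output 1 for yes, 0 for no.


First find the mode: (a-1)/(a+b-2) = 0.4048
Is 0.4048 in (0.64, 0.9)? 0

0


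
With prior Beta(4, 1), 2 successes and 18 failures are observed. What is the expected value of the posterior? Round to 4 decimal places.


Posterior = Beta(6, 19)
E[theta] = alpha/(alpha+beta)
= 6/25 = 0.24

0.24


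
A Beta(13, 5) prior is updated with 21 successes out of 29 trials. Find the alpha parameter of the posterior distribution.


In the Beta-Binomial conjugate update:
alpha_post = alpha_prior + successes
= 13 + 21
= 34

34


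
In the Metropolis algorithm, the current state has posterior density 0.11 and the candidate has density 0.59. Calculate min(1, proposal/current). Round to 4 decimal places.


Ratio = 0.59/0.11 = 5.3636
Acceptance probability = min(1, 5.3636)
= 1.0

1.0


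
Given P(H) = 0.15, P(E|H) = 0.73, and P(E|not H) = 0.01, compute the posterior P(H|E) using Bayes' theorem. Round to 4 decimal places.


By Bayes' theorem: P(H|E) = P(E|H)*P(H) / P(E)
P(E) = P(E|H)*P(H) + P(E|not H)*P(not H)
P(E) = 0.73*0.15 + 0.01*0.85 = 0.118
P(H|E) = 0.73*0.15 / 0.118 = 0.928

0.928


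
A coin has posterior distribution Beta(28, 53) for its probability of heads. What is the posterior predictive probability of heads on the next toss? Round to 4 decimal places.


Posterior predictive = E[theta] = alpha/(alpha+beta)
= 28/81
= 0.3457

0.3457


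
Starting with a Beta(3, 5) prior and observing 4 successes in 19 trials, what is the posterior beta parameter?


Posterior beta = prior beta + failures
Failures = 19 - 4 = 15
beta_post = 5 + 15 = 20

20


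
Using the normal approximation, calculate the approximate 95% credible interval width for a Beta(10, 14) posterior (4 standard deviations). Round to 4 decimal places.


Var(Beta) = 10*14/(24^2 * 25) = 0.0097
SD = 0.0986
Width ~ 4*SD = 0.3944

0.3944


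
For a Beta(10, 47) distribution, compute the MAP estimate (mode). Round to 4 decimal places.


MAP = mode = (a-1)/(a+b-2)
= (10-1)/(10+47-2)
= 9/55 = 0.1636

0.1636


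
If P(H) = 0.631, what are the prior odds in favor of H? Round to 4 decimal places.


Prior odds = P(H) / (1 - P(H))
= 0.631 / 0.369
= 1.71

1.71


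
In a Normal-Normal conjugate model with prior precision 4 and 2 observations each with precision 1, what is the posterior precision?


Posterior precision = prior precision + n * observation precision
= 4 + 2 * 1
= 4 + 2 = 6

6


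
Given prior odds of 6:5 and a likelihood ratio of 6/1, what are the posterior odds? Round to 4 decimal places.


Posterior odds = prior odds * LR
Prior odds = 6/5 = 1.2
LR = 6/1 = 6.0
Posterior odds = 1.2 * 6.0 = 7.2

7.2


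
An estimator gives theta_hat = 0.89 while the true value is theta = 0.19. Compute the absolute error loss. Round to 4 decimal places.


The absolute error loss is |theta_hat - theta|
= |0.89 - 0.19|
= 0.7

0.7


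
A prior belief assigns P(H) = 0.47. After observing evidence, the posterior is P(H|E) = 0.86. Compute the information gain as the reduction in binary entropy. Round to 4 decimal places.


H(prior) = -0.47*log2(0.47) - 0.53*log2(0.53)
= 0.9974
H(post) = -0.86*log2(0.86) - 0.14*log2(0.14)
= 0.5842
IG = 0.9974 - 0.5842 = 0.4132

0.4132


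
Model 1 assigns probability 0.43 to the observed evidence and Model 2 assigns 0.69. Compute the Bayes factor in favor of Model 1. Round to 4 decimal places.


BF = P(data|M1) / P(data|M2)
= 0.43 / 0.69 = 0.6232

0.6232


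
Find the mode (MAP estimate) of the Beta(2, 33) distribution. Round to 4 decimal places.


For Beta(a,b) with a,b > 1:
Mode = (a-1)/(a+b-2) = (2-1)/(35-2)
= 1/33 = 0.0303

0.0303


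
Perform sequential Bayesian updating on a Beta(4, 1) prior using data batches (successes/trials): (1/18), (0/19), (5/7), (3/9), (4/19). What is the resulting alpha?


Accumulate successes: 13
Posterior alpha = prior alpha + sum of successes
= 4 + 13 = 17

17


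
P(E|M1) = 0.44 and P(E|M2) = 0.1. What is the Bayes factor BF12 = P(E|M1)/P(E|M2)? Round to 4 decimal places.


Bayes factor BF12 = P(E|M1) / P(E|M2)
= 0.44 / 0.1
= 4.4

4.4


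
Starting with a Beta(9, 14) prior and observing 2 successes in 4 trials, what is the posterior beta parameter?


Posterior beta = prior beta + failures
Failures = 4 - 2 = 2
beta_post = 14 + 2 = 16

16


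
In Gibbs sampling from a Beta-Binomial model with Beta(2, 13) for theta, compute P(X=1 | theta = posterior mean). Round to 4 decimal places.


Posterior mean = alpha/(alpha+beta) = 2/15 = 0.1333
P(X=1|theta=mean) = theta = 0.1333

0.1333


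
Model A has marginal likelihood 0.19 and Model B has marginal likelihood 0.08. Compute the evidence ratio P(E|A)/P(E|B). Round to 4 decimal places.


Evidence ratio = P(E|A) / P(E|B)
= 0.19 / 0.08
= 2.375

2.375


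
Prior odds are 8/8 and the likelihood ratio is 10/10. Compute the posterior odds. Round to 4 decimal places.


Posterior odds = prior odds * likelihood ratio
= (8/8) * (10/10)
= 80 / 80
= 1.0

1.0


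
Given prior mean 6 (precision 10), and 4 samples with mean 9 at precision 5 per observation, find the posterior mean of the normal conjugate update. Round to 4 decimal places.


The posterior mean is a precision-weighted average of prior and data.
Post. prec. = 10 + 20 = 30
Post. mean = (60 + 180)/30 = 240/30 = 8.0

8.0
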